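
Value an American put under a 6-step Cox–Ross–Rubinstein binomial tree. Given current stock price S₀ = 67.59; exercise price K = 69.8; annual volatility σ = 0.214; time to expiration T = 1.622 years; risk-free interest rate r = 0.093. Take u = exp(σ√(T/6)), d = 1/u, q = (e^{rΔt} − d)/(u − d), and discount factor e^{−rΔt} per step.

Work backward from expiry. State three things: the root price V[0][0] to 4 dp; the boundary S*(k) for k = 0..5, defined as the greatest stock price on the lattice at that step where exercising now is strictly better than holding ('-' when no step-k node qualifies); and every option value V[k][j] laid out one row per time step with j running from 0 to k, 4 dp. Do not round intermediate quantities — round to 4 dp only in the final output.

params: Δt=0.27033 u=1.11769 d=0.89470 q=0.58639 e^(-rΔt)=0.97517
t_6 payoffs: 35.1304 26.4895 15.6950 2.2100 0.0000 0.0000 0.0000
t_5: node(5,0) S=38.7499 payoff=31.0501 vs cont=29.3171 → 31.0501 [stop]  node(5,1) S=48.4078 payoff=21.3922 vs cont=19.6592 → 21.3922 [stop]  node(5,2) S=60.4728 payoff=9.3272 vs cont=7.5942 → 9.3272 [stop]  node(5,3) S=75.5448 payoff=0.0000 vs cont=0.8914 → 0.8914 [wait]  node(5,4) S=94.3734 payoff=0.0000 vs cont=0.0000 → 0.0000 [wait]  node(5,5) S=117.8947 payoff=0.0000 vs cont=0.0000 → 0.0000 [wait]  ⇒ S*(5)=60.4728
t_4: node(4,0) S=43.3105 payoff=26.4895 vs cont=24.7565 → 26.4895 [stop]  node(4,1) S=54.1050 payoff=15.6950 vs cont=13.9620 → 15.6950 [stop]  node(4,2) S=67.5900 payoff=2.2100 vs cont=4.2718 → 4.2718 [wait]  node(4,3) S=84.4359 payoff=0.0000 vs cont=0.3595 → 0.3595 [wait]  node(4,4) S=105.4804 payoff=0.0000 vs cont=0.0000 → 0.0000 [wait]  ⇒ S*(4)=54.1050
t_3: node(3,0) S=48.4078 payoff=21.3922 vs cont=19.6592 → 21.3922 [stop]  node(3,1) S=60.4728 payoff=9.3272 vs cont=8.7732 → 9.3272 [stop]  node(3,2) S=75.5448 payoff=0.0000 vs cont=1.9286 → 1.9286 [wait]  node(3,3) S=94.3734 payoff=0.0000 vs cont=0.1450 → 0.1450 [wait]  ⇒ S*(3)=60.4728
t_2: node(2,0) S=54.1050 payoff=15.6950 vs cont=13.9620 → 15.6950 [stop]  node(2,1) S=67.5900 payoff=2.2100 vs cont=4.8649 → 4.8649 [wait]  node(2,2) S=84.4359 payoff=0.0000 vs cont=0.8608 → 0.8608 [wait]  ⇒ S*(2)=54.1050
t_1: node(1,0) S=60.4728 payoff=9.3272 vs cont=9.1124 → 9.3272 [stop]  node(1,1) S=75.5448 payoff=0.0000 vs cont=2.4545 → 2.4545 [wait]  ⇒ S*(1)=60.4728
t_0: node(0,0) S=67.5900 payoff=2.2100 vs cont=5.1656 → 5.1656 [wait]  ⇒ S*(0)=-

price = 5.1656
boundary = - 60.4728 54.1050 60.4728 54.1050 60.4728
tree:
5.1656
9.3272 2.4545
15.6950 4.8649 0.8608
21.3922 9.3272 1.9286 0.1450
26.4895 15.6950 4.2718 0.3595 0.0000
31.0501 21.3922 9.3272 0.8914 0.0000 0.0000
35.1304 26.4895 15.6950 2.2100 0.0000 0.0000 0.0000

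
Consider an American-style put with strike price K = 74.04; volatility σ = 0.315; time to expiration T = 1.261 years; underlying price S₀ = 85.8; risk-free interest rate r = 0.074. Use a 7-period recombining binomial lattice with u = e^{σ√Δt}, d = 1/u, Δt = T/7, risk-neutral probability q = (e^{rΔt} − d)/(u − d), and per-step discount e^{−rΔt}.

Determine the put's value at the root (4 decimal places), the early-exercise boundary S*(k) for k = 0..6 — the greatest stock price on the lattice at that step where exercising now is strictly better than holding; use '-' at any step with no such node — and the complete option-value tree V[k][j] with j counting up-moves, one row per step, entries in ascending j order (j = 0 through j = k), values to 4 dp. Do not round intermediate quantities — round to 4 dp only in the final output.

Δt=0.18014, u=1.14305, d=0.87486, q=0.51666, disc=e^(-rΔt)=0.98676
k=7 terminal: V=max(K-S,0) → 40.3855 30.0687 16.5891 0.0000 0.0000 0.0000 0.0000 0.0000
k=6: j=0 S=38.4686 intr=35.5714 cont=34.5910 V=35.5714[EX]; j=1 S=50.2612 intr=23.7788 cont=22.7983 V=23.7788[EX]; j=2 S=65.6690 intr=8.3710 cont=7.9119 V=8.3710[EX]; j=3 S=85.8000 intr=0.0000 cont=0.0000 V=0.0000[hold]; j=4 S=112.1023 intr=0.0000 cont=0.0000 V=0.0000[hold]; j=5 S=146.4675 intr=0.0000 cont=0.0000 V=0.0000[hold]; j=6 S=191.3676 intr=0.0000 cont=0.0000 V=0.0000[hold]  S*(6)=65.6690
k=5: j=0 S=43.9713 intr=30.0687 cont=29.0882 V=30.0687[EX]; j=1 S=57.4509 intr=16.5891 cont=15.6087 V=16.5891[EX]; j=2 S=75.0626 intr=0.0000 cont=3.9924 V=3.9924[hold]; j=3 S=98.0733 intr=0.0000 cont=0.0000 V=0.0000[hold]; j=4 S=128.1380 intr=0.0000 cont=0.0000 V=0.0000[hold]; j=5 S=167.4191 intr=0.0000 cont=0.0000 V=0.0000[hold]  S*(5)=57.4509
k=4: j=0 S=50.2612 intr=23.7788 cont=22.7983 V=23.7788[EX]; j=1 S=65.6690 intr=8.3710 cont=9.9474 V=9.9474[hold]; j=2 S=85.8000 intr=0.0000 cont=1.9041 V=1.9041[hold]; j=3 S=112.1023 intr=0.0000 cont=0.0000 V=0.0000[hold]; j=4 S=146.4675 intr=0.0000 cont=0.0000 V=0.0000[hold]  S*(4)=50.2612
k=3: j=0 S=57.4509 intr=16.5891 cont=16.4123 V=16.5891[EX]; j=1 S=75.0626 intr=0.0000 cont=5.7150 V=5.7150[hold]; j=2 S=98.0733 intr=0.0000 cont=0.9081 V=0.9081[hold]; j=3 S=128.1380 intr=0.0000 cont=0.0000 V=0.0000[hold]  S*(3)=57.4509
k=2: j=0 S=65.6690 intr=8.3710 cont=10.8256 V=10.8256[hold]; j=1 S=85.8000 intr=0.0000 cont=3.1887 V=3.1887[hold]; j=2 S=112.1023 intr=0.0000 cont=0.4331 V=0.4331[hold]  S*(2)=-
k=1: j=0 S=75.0626 intr=0.0000 cont=6.7888 V=6.7888[hold]; j=1 S=98.0733 intr=0.0000 cont=1.7416 V=1.7416[hold]  S*(1)=-
k=0: j=0 S=85.8000 intr=0.0000 cont=4.1257 V=4.1257[hold]  S*(0)=-

price = 4.1257
boundary = - - - 57.4509 50.2612 57.4509 65.6690
tree:
4.1257
6.7888 1.7416
10.8256 3.1887 0.4331
16.5891 5.7150 0.9081 0.0000
23.7788 9.9474 1.9041 0.0000 0.0000
30.0687 16.5891 3.9924 0.0000 0.0000 0.0000
35.5714 23.7788 8.3710 0.0000 0.0000 0.0000 0.0000
40.3855 30.0687 16.5891 0.0000 0.0000 0.0000 0.0000 0.0000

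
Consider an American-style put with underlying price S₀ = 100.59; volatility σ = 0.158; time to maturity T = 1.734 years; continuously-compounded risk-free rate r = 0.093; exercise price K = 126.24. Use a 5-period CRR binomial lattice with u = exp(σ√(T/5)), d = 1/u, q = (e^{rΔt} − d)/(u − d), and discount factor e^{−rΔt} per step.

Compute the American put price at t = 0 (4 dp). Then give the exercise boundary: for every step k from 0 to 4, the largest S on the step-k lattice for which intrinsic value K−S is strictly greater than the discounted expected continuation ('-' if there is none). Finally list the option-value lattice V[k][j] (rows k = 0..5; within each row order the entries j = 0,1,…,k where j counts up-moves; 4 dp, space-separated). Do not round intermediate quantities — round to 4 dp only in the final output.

params: Δt=0.34680 u=1.09751 d=0.91115 q=0.65264 e^(-rΔt)=0.96826
t_5 payoffs: 63.0703 50.1501 34.5872 15.8413 0.0000 0.0000
t_4: node(4,0) S=69.3294 payoff=56.9106 vs cont=52.9040 → 56.9106 [stop]  node(4,1) S=83.5096 payoff=42.7304 vs cont=38.7238 → 42.7304 [stop]  node(4,2) S=100.5900 payoff=25.6500 vs cont=21.6434 → 25.6500 [stop]  node(4,3) S=121.1639 payoff=5.0761 vs cont=5.3280 → 5.3280 [wait]  node(4,4) S=145.9459 payoff=0.0000 vs cont=0.0000 → 0.0000 [wait]  ⇒ S*(4)=100.5900
t_3: node(3,0) S=76.0899 payoff=50.1501 vs cont=46.1435 → 50.1501 [stop]  node(3,1) S=91.6528 payoff=34.5872 vs cont=30.5807 → 34.5872 [stop]  node(3,2) S=110.3987 payoff=15.8413 vs cont=11.9939 → 15.8413 [stop]  node(3,3) S=132.9789 payoff=0.0000 vs cont=1.7920 → 1.7920 [wait]  ⇒ S*(3)=110.3987
t_2: node(2,0) S=83.5096 payoff=42.7304 vs cont=38.7238 → 42.7304 [stop]  node(2,1) S=100.5900 payoff=25.6500 vs cont=21.6434 → 25.6500 [stop]  node(2,2) S=121.1639 payoff=5.0761 vs cont=6.4604 → 6.4604 [wait]  ⇒ S*(2)=100.5900
t_1: node(1,0) S=91.6528 payoff=34.5872 vs cont=30.5807 → 34.5872 [stop]  node(1,1) S=110.3987 payoff=15.8413 vs cont=12.7095 → 15.8413 [stop]  ⇒ S*(1)=110.3987
t_0: node(0,0) S=100.5900 payoff=25.6500 vs cont=21.6434 → 25.6500 [stop]  ⇒ S*(0)=100.5900

price = 25.6500
boundary = 100.5900 110.3987 100.5900 110.3987 100.5900
tree:
25.6500
34.5872 15.8413
42.7304 25.6500 6.4604
50.1501 34.5872 15.8413 1.7920
56.9106 42.7304 25.6500 5.3280 0.0000
63.0703 50.1501 34.5872 15.8413 0.0000 0.0000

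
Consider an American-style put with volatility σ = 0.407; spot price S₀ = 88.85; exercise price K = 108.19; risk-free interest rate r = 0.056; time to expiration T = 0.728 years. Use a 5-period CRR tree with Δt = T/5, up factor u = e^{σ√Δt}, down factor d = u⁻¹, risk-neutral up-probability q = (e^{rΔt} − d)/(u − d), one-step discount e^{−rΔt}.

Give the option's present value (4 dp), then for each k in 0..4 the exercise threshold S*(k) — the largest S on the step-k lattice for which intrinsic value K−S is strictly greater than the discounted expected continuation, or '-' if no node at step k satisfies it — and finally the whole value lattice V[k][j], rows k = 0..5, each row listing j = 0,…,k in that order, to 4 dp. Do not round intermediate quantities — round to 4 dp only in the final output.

Δt=0.14560, u=1.16801, d=0.85616, q=0.48751, disc=e^(-rΔt)=0.99188
k=5 terminal: V=max(K-S,0) → 67.3181 52.4306 32.1204 4.4123 0.0000 0.0000
k=4: j=0 S=47.7388 intr=60.4512 cont=59.5727 V=60.4512[EX]; j=1 S=65.1275 intr=43.0625 cont=42.1839 V=43.0625[EX]; j=2 S=88.8500 intr=19.3400 cont=18.4614 V=19.3400[EX]; j=3 S=121.2133 intr=0.0000 cont=2.2429 V=2.2429[hold]; j=4 S=165.3649 intr=0.0000 cont=0.0000 V=0.0000[hold]  S*(4)=88.8500
k=3: j=0 S=55.7594 intr=52.4306 cont=51.5521 V=52.4306[EX]; j=1 S=76.0696 intr=32.1204 cont=31.2419 V=32.1204[EX]; j=2 S=103.7777 intr=4.4123 cont=10.9157 V=10.9157[hold]; j=3 S=141.5784 intr=0.0000 cont=1.1402 V=1.1402[hold]  S*(3)=76.0696
k=2: j=0 S=65.1275 intr=43.0625 cont=42.1839 V=43.0625[EX]; j=1 S=88.8500 intr=19.3400 cont=21.6061 V=21.6061[hold]; j=2 S=121.2133 intr=0.0000 cont=6.1001 V=6.1001[hold]  S*(2)=65.1275
k=1: j=0 S=76.0696 intr=32.1204 cont=32.3377 V=32.3377[hold]; j=1 S=103.7777 intr=4.4123 cont=13.9328 V=13.9328[hold]  S*(1)=-
k=0: j=0 S=88.8500 intr=19.3400 cont=23.1755 V=23.1755[hold]  S*(0)=-

price = 23.1755
boundary = - - 65.1275 76.0696 88.8500
tree:
23.1755
32.3377 13.9328
43.0625 21.6061 6.1001
52.4306 32.1204 10.9157 1.1402
60.4512 43.0625 19.3400 2.2429 0.0000
67.3181 52.4306 32.1204 4.4123 0.0000 0.0000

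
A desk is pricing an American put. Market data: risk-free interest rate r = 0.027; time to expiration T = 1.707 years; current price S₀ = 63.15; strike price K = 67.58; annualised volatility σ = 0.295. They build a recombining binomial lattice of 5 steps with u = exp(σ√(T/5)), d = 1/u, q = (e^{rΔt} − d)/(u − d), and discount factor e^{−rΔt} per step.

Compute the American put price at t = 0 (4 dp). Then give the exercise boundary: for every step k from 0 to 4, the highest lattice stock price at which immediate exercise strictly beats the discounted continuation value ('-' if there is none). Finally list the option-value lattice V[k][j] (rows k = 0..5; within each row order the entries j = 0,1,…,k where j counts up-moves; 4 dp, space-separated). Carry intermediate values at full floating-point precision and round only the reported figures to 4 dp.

params: Δt=0.34140 u=1.18811 d=0.84167 q=0.48374 e^(-rΔt)=0.99082
t_5 payoffs: 40.9063 29.9270 14.4285 0.0000 0.0000 0.0000
t_4: node(4,0) S=31.6914 payoff=35.8886 vs cont=35.2685 → 35.8886 [stop]  node(4,1) S=44.7360 payoff=22.8440 vs cont=22.2239 → 22.8440 [stop]  node(4,2) S=63.1500 payoff=4.4300 vs cont=7.3805 → 7.3805 [wait]  node(4,3) S=89.1434 payoff=0.0000 vs cont=0.0000 → 0.0000 [wait]  node(4,4) S=125.8361 payoff=0.0000 vs cont=0.0000 → 0.0000 [wait]  ⇒ S*(4)=44.7360
t_3: node(3,0) S=37.6530 payoff=29.9270 vs cont=29.3069 → 29.9270 [stop]  node(3,1) S=53.1515 payoff=14.4285 vs cont=15.2226 → 15.2226 [wait]  node(3,2) S=75.0294 payoff=0.0000 vs cont=3.7752 → 3.7752 [wait]  node(3,3) S=105.9125 payoff=0.0000 vs cont=0.0000 → 0.0000 [wait]  ⇒ S*(3)=37.6530
t_2: node(2,0) S=44.7360 payoff=22.8440 vs cont=22.6045 → 22.8440 [stop]  node(2,1) S=63.1500 payoff=4.4300 vs cont=9.5961 → 9.5961 [wait]  node(2,2) S=89.1434 payoff=0.0000 vs cont=1.9311 → 1.9311 [wait]  ⇒ S*(2)=44.7360
t_1: node(1,0) S=53.1515 payoff=14.4285 vs cont=16.2846 → 16.2846 [wait]  node(1,1) S=75.0294 payoff=0.0000 vs cont=5.8342 → 5.8342 [wait]  ⇒ S*(1)=-
t_0: node(0,0) S=63.1500 payoff=4.4300 vs cont=11.1262 → 11.1262 [wait]  ⇒ S*(0)=-

price = 11.1262
boundary = - - 44.7360 37.6530 44.7360
tree:
11.1262
16.2846 5.8342
22.8440 9.5961 1.9311
29.9270 15.2226 3.7752 0.0000
35.8886 22.8440 7.3805 0.0000 0.0000
40.9063 29.9270 14.4285 0.0000 0.0000 0.0000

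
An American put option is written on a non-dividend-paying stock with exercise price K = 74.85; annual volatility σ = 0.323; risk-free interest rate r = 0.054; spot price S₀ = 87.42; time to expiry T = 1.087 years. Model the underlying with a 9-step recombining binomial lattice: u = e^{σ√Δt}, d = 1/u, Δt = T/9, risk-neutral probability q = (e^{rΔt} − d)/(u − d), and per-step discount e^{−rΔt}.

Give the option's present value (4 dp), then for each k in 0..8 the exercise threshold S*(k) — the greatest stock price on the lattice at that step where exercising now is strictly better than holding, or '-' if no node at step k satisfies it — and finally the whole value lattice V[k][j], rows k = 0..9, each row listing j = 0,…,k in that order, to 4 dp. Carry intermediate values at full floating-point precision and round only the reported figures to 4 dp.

Δt=0.12078, u=1.11880, d=0.89382, q=0.50105, disc=e^(-rΔt)=0.99350
k=9 terminal: V=max(K-S,0) → 43.0187 35.0066 24.9779 12.4250 0.0000 0.0000 0.0000 0.0000 0.0000 0.0000
k=8: j=0 S=35.6128 intr=39.2372 cont=38.7507 V=39.2372[EX]; j=1 S=44.5766 intr=30.2734 cont=29.7868 V=30.2734[EX]; j=2 S=55.7967 intr=19.0533 cont=18.5668 V=19.0533[EX]; j=3 S=69.8408 intr=5.0092 cont=6.1591 V=6.1591[hold]; j=4 S=87.4200 intr=0.0000 cont=0.0000 V=0.0000[hold]; j=5 S=109.4239 intr=0.0000 cont=0.0000 V=0.0000[hold]; j=6 S=136.9662 intr=0.0000 cont=0.0000 V=0.0000[hold]; j=7 S=171.4410 intr=0.0000 cont=0.0000 V=0.0000[hold]; j=8 S=214.5932 intr=0.0000 cont=0.0000 V=0.0000[hold]  S*(8)=55.7967
k=7: j=0 S=39.8434 intr=35.0066 cont=34.5200 V=35.0066[EX]; j=1 S=49.8721 intr=24.9779 cont=24.4913 V=24.9779[EX]; j=2 S=62.4250 intr=12.4250 cont=12.5108 V=12.5108[hold]; j=3 S=78.1376 intr=0.0000 cont=3.0531 V=3.0531[hold]; j=4 S=97.8051 intr=0.0000 cont=0.0000 V=0.0000[hold]; j=5 S=122.4229 intr=0.0000 cont=0.0000 V=0.0000[hold]; j=6 S=153.2371 intr=0.0000 cont=0.0000 V=0.0000[hold]; j=7 S=191.8074 intr=0.0000 cont=0.0000 V=0.0000[hold]  S*(7)=49.8721
k=6: j=0 S=44.5766 intr=30.2734 cont=29.7868 V=30.2734[EX]; j=1 S=55.7967 intr=19.0533 cont=18.6095 V=19.0533[EX]; j=2 S=69.8408 intr=5.0092 cont=7.7215 V=7.7215[hold]; j=3 S=87.4200 intr=0.0000 cont=1.5134 V=1.5134[hold]; j=4 S=109.4239 intr=0.0000 cont=0.0000 V=0.0000[hold]; j=5 S=136.9662 intr=0.0000 cont=0.0000 V=0.0000[hold]; j=6 S=171.4410 intr=0.0000 cont=0.0000 V=0.0000[hold]  S*(6)=55.7967
k=5: j=0 S=49.8721 intr=24.9779 cont=24.4913 V=24.9779[EX]; j=1 S=62.4250 intr=12.4250 cont=13.2886 V=13.2886[hold]; j=2 S=78.1376 intr=0.0000 cont=4.5810 V=4.5810[hold]; j=3 S=97.8051 intr=0.0000 cont=0.7502 V=0.7502[hold]; j=4 S=122.4229 intr=0.0000 cont=0.0000 V=0.0000[hold]; j=5 S=153.2371 intr=0.0000 cont=0.0000 V=0.0000[hold]  S*(5)=49.8721
k=4: j=0 S=55.7967 intr=19.0533 cont=18.9967 V=19.0533[EX]; j=1 S=69.8408 intr=5.0092 cont=8.8676 V=8.8676[hold]; j=2 S=87.4200 intr=0.0000 cont=2.6443 V=2.6443[hold]; j=3 S=109.4239 intr=0.0000 cont=0.3719 V=0.3719[hold]; j=4 S=136.9662 intr=0.0000 cont=0.0000 V=0.0000[hold]  S*(4)=55.7967
k=3: j=0 S=62.4250 intr=12.4250 cont=13.8591 V=13.8591[hold]; j=1 S=78.1376 intr=0.0000 cont=5.7120 V=5.7120[hold]; j=2 S=97.8051 intr=0.0000 cont=1.4959 V=1.4959[hold]; j=3 S=122.4229 intr=0.0000 cont=0.1843 V=0.1843[hold]  S*(3)=-
k=2: j=0 S=69.8408 intr=5.0092 cont=9.7134 V=9.7134[hold]; j=1 S=87.4200 intr=0.0000 cont=3.5761 V=3.5761[hold]; j=2 S=109.4239 intr=0.0000 cont=0.8333 V=0.8333[hold]  S*(2)=-
k=1: j=0 S=78.1376 intr=0.0000 cont=6.5952 V=6.5952[hold]; j=1 S=97.8051 intr=0.0000 cont=2.1875 V=2.1875[hold]  S*(1)=-
k=0: j=0 S=87.4200 intr=0.0000 cont=4.3582 V=4.3582[hold]  S*(0)=-

price = 4.3582
boundary = - - - - 55.7967 49.8721 55.7967 49.8721 55.7967
tree:
4.3582
6.5952 2.1875
9.7134 3.5761 0.8333
13.8591 5.7120 1.4959 0.1843
19.0533 8.8676 2.6443 0.3719 0.0000
24.9779 13.2886 4.5810 0.7502 0.0000 0.0000
30.2734 19.0533 7.7215 1.5134 0.0000 0.0000 0.0000
35.0066 24.9779 12.5108 3.0531 0.0000 0.0000 0.0000 0.0000
39.2372 30.2734 19.0533 6.1591 0.0000 0.0000 0.0000 0.0000 0.0000
43.0187 35.0066 24.9779 12.4250 0.0000 0.0000 0.0000 0.0000 0.0000 0.0000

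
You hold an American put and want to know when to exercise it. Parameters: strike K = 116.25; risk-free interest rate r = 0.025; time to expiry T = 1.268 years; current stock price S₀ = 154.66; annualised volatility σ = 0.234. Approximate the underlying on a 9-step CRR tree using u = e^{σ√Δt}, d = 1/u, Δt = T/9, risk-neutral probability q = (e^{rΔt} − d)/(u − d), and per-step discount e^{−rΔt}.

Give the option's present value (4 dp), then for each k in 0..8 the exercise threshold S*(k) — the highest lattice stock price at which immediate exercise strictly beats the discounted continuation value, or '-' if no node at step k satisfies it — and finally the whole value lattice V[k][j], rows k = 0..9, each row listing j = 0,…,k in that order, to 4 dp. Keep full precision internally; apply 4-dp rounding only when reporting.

params: Δt=0.14089 u=1.09181 d=0.91591 q=0.49812 e^(-rΔt)=0.99648
t_9 payoffs: 46.0928 32.6199 16.5598 0.0000 0.0000 0.0000 0.0000 0.0000 0.0000 0.0000
t_8: node(8,0) S=76.5980 payoff=39.6520 vs cont=39.2433 → 39.6520 [stop]  node(8,1) S=91.3077 payoff=24.9423 vs cont=24.5335 → 24.9423 [stop]  node(8,2) S=108.8423 payoff=7.4077 vs cont=8.2819 → 8.2819 [wait]  node(8,3) S=129.7442 payoff=0.0000 vs cont=0.0000 → 0.0000 [wait]  node(8,4) S=154.6600 payoff=0.0000 vs cont=0.0000 → 0.0000 [wait]  node(8,5) S=184.3606 payoff=0.0000 vs cont=0.0000 → 0.0000 [wait]  node(8,6) S=219.7649 payoff=0.0000 vs cont=0.0000 → 0.0000 [wait]  node(8,7) S=261.9681 payoff=0.0000 vs cont=0.0000 → 0.0000 [wait]  node(8,8) S=312.2760 payoff=0.0000 vs cont=0.0000 → 0.0000 [wait]  ⇒ S*(8)=91.3077
t_7: node(7,0) S=83.6301 payoff=32.6199 vs cont=32.2112 → 32.6199 [stop]  node(7,1) S=99.6902 payoff=16.5598 vs cont=16.5849 → 16.5849 [wait]  node(7,2) S=118.8346 payoff=0.0000 vs cont=4.1419 → 4.1419 [wait]  node(7,3) S=141.6553 payoff=0.0000 vs cont=0.0000 → 0.0000 [wait]  node(7,4) S=168.8586 payoff=0.0000 vs cont=0.0000 → 0.0000 [wait]  node(7,5) S=201.2859 payoff=0.0000 vs cont=0.0000 → 0.0000 [wait]  node(7,6) S=239.9404 payoff=0.0000 vs cont=0.0000 → 0.0000 [wait]  node(7,7) S=286.0181 payoff=0.0000 vs cont=0.0000 → 0.0000 [wait]  ⇒ S*(7)=83.6301
t_6: node(6,0) S=91.3077 payoff=24.9423 vs cont=24.5460 → 24.9423 [stop]  node(6,1) S=108.8423 payoff=7.4077 vs cont=10.3503 → 10.3503 [wait]  node(6,2) S=129.7442 payoff=0.0000 vs cont=2.0714 → 2.0714 [wait]  node(6,3) S=154.6600 payoff=0.0000 vs cont=0.0000 → 0.0000 [wait]  node(6,4) S=184.3606 payoff=0.0000 vs cont=0.0000 → 0.0000 [wait]  node(6,5) S=219.7649 payoff=0.0000 vs cont=0.0000 → 0.0000 [wait]  node(6,6) S=261.9681 payoff=0.0000 vs cont=0.0000 → 0.0000 [wait]  ⇒ S*(6)=91.3077
t_5: node(5,0) S=99.6902 payoff=16.5598 vs cont=17.6116 → 17.6116 [wait]  node(5,1) S=118.8346 payoff=0.0000 vs cont=6.2046 → 6.2046 [wait]  node(5,2) S=141.6553 payoff=0.0000 vs cont=1.0360 → 1.0360 [wait]  node(5,3) S=168.8586 payoff=0.0000 vs cont=0.0000 → 0.0000 [wait]  node(5,4) S=201.2859 payoff=0.0000 vs cont=0.0000 → 0.0000 [wait]  node(5,5) S=239.9404 payoff=0.0000 vs cont=0.0000 → 0.0000 [wait]  ⇒ S*(5)=-
t_4: node(4,0) S=108.8423 payoff=7.4077 vs cont=11.8877 → 11.8877 [wait]  node(4,1) S=129.7442 payoff=0.0000 vs cont=3.6173 → 3.6173 [wait]  node(4,2) S=154.6600 payoff=0.0000 vs cont=0.5181 → 0.5181 [wait]  node(4,3) S=184.3606 payoff=0.0000 vs cont=0.0000 → 0.0000 [wait]  node(4,4) S=219.7649 payoff=0.0000 vs cont=0.0000 → 0.0000 [wait]  ⇒ S*(4)=-
t_3: node(3,0) S=118.8346 payoff=0.0000 vs cont=7.7407 → 7.7407 [wait]  node(3,1) S=141.6553 payoff=0.0000 vs cont=2.0662 → 2.0662 [wait]  node(3,2) S=168.8586 payoff=0.0000 vs cont=0.2591 → 0.2591 [wait]  node(3,3) S=201.2859 payoff=0.0000 vs cont=0.0000 → 0.0000 [wait]  ⇒ S*(3)=-
t_2: node(2,0) S=129.7442 payoff=0.0000 vs cont=4.8969 → 4.8969 [wait]  node(2,1) S=154.6600 payoff=0.0000 vs cont=1.1620 → 1.1620 [wait]  node(2,2) S=184.3606 payoff=0.0000 vs cont=0.1296 → 0.1296 [wait]  ⇒ S*(2)=-
t_1: node(1,0) S=141.6553 payoff=0.0000 vs cont=3.0258 → 3.0258 [wait]  node(1,1) S=168.8586 payoff=0.0000 vs cont=0.6454 → 0.6454 [wait]  ⇒ S*(1)=-
t_0: node(0,0) S=154.6600 payoff=0.0000 vs cont=1.8336 → 1.8336 [wait]  ⇒ S*(0)=-

price = 1.8336
boundary = - - - - - - 91.3077 83.6301 91.3077
tree:
1.8336
3.0258 0.6454
4.8969 1.1620 0.1296
7.7407 2.0662 0.2591 0.0000
11.8877 3.6173 0.5181 0.0000 0.0000
17.6116 6.2046 1.0360 0.0000 0.0000 0.0000
24.9423 10.3503 2.0714 0.0000 0.0000 0.0000 0.0000
32.6199 16.5849 4.1419 0.0000 0.0000 0.0000 0.0000 0.0000
39.6520 24.9423 8.2819 0.0000 0.0000 0.0000 0.0000 0.0000 0.0000
46.0928 32.6199 16.5598 0.0000 0.0000 0.0000 0.0000 0.0000 0.0000 0.0000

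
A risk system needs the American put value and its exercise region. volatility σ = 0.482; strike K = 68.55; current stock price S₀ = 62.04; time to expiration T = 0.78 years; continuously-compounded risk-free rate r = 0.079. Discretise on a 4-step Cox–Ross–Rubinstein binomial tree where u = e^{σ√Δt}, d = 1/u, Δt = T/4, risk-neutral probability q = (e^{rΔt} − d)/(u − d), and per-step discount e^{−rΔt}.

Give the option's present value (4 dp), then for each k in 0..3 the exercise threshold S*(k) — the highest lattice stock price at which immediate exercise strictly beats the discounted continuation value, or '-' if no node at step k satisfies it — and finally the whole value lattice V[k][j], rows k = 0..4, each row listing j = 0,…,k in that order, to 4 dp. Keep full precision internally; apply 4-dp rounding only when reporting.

price = 12.9376
boundary = - - 40.5319 50.1458
tree:
12.9376
19.4653 6.3711
28.0181 10.9426 1.6861
35.7889 18.4042 3.3130 0.0000
42.0698 28.0181 6.5100 0.0000 0.0000

Δt=0.19500  u=1.23719  d=0.80828  q=0.48318  discount=0.98471
step 4 (expiry): payoffs max(K−S,0) = 42.0698 28.0181 6.5100 0.0000 0.0000
step 3: (k=3,j=0): S=32.7611, (K−S)⁺=35.7889, hold=34.7409 ⇒ V=35.7889 exercise | (k=3,j=1): S=50.1458, (K−S)⁺=18.4042, hold=17.3563 ⇒ V=18.4042 exercise | (k=3,j=2): S=76.7555, (K−S)⁺=0.0000, hold=3.3130 ⇒ V=3.3130 continue | (k=3,j=3): S=117.4856, (K−S)⁺=0.0000, hold=0.0000 ⇒ V=0.0000 continue  boundary S*=50.1458
step 2: (k=2,j=0): S=40.5319, (K−S)⁺=28.0181, hold=26.9702 ⇒ V=28.0181 exercise | (k=2,j=1): S=62.0400, (K−S)⁺=6.5100, hold=10.9426 ⇒ V=10.9426 continue | (k=2,j=2): S=94.9614, (K−S)⁺=0.0000, hold=1.6861 ⇒ V=1.6861 continue  boundary S*=40.5319
step 1: (k=1,j=0): S=50.1458, (K−S)⁺=18.4042, hold=19.4653 ⇒ V=19.4653 continue | (k=1,j=1): S=76.7555, (K−S)⁺=0.0000, hold=6.3711 ⇒ V=6.3711 continue  boundary S*=-
step 0: (k=0,j=0): S=62.0400, (K−S)⁺=6.5100, hold=12.9376 ⇒ V=12.9376 continue  boundary S*=-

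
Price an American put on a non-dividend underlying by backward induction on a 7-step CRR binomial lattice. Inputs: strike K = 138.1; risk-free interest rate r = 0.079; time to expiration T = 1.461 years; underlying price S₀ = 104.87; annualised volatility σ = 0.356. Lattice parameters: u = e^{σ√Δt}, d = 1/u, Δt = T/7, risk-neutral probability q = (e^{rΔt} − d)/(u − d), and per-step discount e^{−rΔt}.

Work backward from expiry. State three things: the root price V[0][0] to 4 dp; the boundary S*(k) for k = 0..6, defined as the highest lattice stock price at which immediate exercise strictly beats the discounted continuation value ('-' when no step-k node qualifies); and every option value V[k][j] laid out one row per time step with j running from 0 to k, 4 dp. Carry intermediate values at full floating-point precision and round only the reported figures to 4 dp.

Δt=0.20871  u=1.17661  d=0.84990  q=0.51032  discount=0.98365
step 7 (expiry): payoffs max(K−S,0) = 104.5094 91.5967 73.7200 48.9712 14.7087 0.0000 0.0000 0.0000
step 6: (k=6,j=0): S=39.5231, (K−S)⁺=98.5769, hold=96.3186 ⇒ V=98.5769 exercise | (k=6,j=1): S=54.7164, (K−S)⁺=83.3836, hold=81.1252 ⇒ V=83.3836 exercise | (k=6,j=2): S=75.7503, (K−S)⁺=62.3497, hold=60.0913 ⇒ V=62.3497 exercise | (k=6,j=3): S=104.8700, (K−S)⁺=33.2300, hold=30.9716 ⇒ V=33.2300 exercise | (k=6,j=4): S=145.1838, (K−S)⁺=0.0000, hold=7.0848 ⇒ V=7.0848 continue | (k=6,j=5): S=200.9949, (K−S)⁺=0.0000, hold=0.0000 ⇒ V=0.0000 continue | (k=6,j=6): S=278.2607, (K−S)⁺=0.0000, hold=0.0000 ⇒ V=0.0000 continue  boundary S*=104.8700
step 5: (k=5,j=0): S=46.5033, (K−S)⁺=91.5967, hold=89.3383 ⇒ V=91.5967 exercise | (k=5,j=1): S=64.3800, (K−S)⁺=73.7200, hold=71.4616 ⇒ V=73.7200 exercise | (k=5,j=2): S=89.1288, (K−S)⁺=48.9712, hold=46.7129 ⇒ V=48.9712 exercise | (k=5,j=3): S=123.3913, (K−S)⁺=14.7087, hold=19.5625 ⇒ V=19.5625 continue | (k=5,j=4): S=170.8251, (K−S)⁺=0.0000, hold=3.4126 ⇒ V=3.4126 continue | (k=5,j=5): S=236.4931, (K−S)⁺=0.0000, hold=0.0000 ⇒ V=0.0000 continue  boundary S*=89.1288
step 4: (k=4,j=0): S=54.7164, (K−S)⁺=83.3836, hold=81.1252 ⇒ V=83.3836 exercise | (k=4,j=1): S=75.7503, (K−S)⁺=62.3497, hold=60.0913 ⇒ V=62.3497 exercise | (k=4,j=2): S=104.8700, (K−S)⁺=33.2300, hold=33.4081 ⇒ V=33.4081 continue | (k=4,j=3): S=145.1838, (K−S)⁺=0.0000, hold=11.1358 ⇒ V=11.1358 continue | (k=4,j=4): S=200.9949, (K−S)⁺=0.0000, hold=1.6438 ⇒ V=1.6438 continue  boundary S*=75.7503
step 3: (k=3,j=0): S=64.3800, (K−S)⁺=73.7200, hold=71.4616 ⇒ V=73.7200 exercise | (k=3,j=1): S=89.1288, (K−S)⁺=48.9712, hold=46.8023 ⇒ V=48.9712 exercise | (k=3,j=2): S=123.3913, (K−S)⁺=14.7087, hold=21.6818 ⇒ V=21.6818 continue | (k=3,j=3): S=170.8251, (K−S)⁺=0.0000, hold=6.1890 ⇒ V=6.1890 continue  boundary S*=89.1288
step 2: (k=2,j=0): S=75.7503, (K−S)⁺=62.3497, hold=60.0913 ⇒ V=62.3497 exercise | (k=2,j=1): S=104.8700, (K−S)⁺=33.2300, hold=34.4719 ⇒ V=34.4719 continue | (k=2,j=2): S=145.1838, (K−S)⁺=0.0000, hold=13.5503 ⇒ V=13.5503 continue  boundary S*=75.7503
step 1: (k=1,j=0): S=89.1288, (K−S)⁺=48.9712, hold=47.3363 ⇒ V=48.9712 exercise | (k=1,j=1): S=123.3913, (K−S)⁺=14.7087, hold=23.4062 ⇒ V=23.4062 continue  boundary S*=89.1288
step 0: (k=0,j=0): S=104.8700, (K−S)⁺=33.2300, hold=35.3375 ⇒ V=35.3375 continue  boundary S*=-

price = 35.3375
boundary = - 89.1288 75.7503 89.1288 75.7503 89.1288 104.8700
tree:
35.3375
48.9712 23.4062
62.3497 34.4719 13.5503
73.7200 48.9712 21.6818 6.1890
83.3836 62.3497 33.4081 11.1358 1.6438
91.5967 73.7200 48.9712 19.5625 3.4126 0.0000
98.5769 83.3836 62.3497 33.2300 7.0848 0.0000 0.0000
104.5094 91.5967 73.7200 48.9712 14.7087 0.0000 0.0000 0.0000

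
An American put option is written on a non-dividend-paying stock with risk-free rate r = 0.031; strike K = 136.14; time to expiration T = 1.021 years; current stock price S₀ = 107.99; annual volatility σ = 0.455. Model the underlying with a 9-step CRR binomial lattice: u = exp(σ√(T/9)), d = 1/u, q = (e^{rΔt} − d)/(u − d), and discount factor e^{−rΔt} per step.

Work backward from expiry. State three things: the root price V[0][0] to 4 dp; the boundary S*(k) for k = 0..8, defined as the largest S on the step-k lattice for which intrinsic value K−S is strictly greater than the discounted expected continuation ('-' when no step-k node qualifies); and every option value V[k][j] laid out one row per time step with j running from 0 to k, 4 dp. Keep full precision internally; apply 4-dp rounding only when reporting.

Δt=0.11344, u=1.16562, d=0.85791, q=0.47321, disc=e^(-rΔt)=0.99649
k=9 terminal: V=max(K-S,0) → 108.9519 99.2005 85.9516 67.9508 43.4938 10.2650 0.0000 0.0000 0.0000 0.0000
k=8: j=0 S=31.6910 intr=104.4490 cont=103.9711 V=104.4490[EX]; j=1 S=43.0574 intr=93.0826 cont=92.6047 V=93.0826[EX]; j=2 S=58.5005 intr=77.6395 cont=77.1616 V=77.6395[EX]; j=3 S=79.4825 intr=56.6575 cont=56.1796 V=56.6575[EX]; j=4 S=107.9900 intr=28.1500 cont=27.6721 V=28.1500[EX]; j=5 S=146.7221 intr=0.0000 cont=5.3885 V=5.3885[hold]; j=6 S=199.3460 intr=0.0000 cont=0.0000 V=0.0000[hold]; j=7 S=270.8443 intr=0.0000 cont=0.0000 V=0.0000[hold]; j=8 S=367.9863 intr=0.0000 cont=0.0000 V=0.0000[hold]  S*(8)=107.9900
k=7: j=0 S=36.9395 intr=99.2005 cont=98.7225 V=99.2005[EX]; j=1 S=50.1884 intr=85.9516 cont=85.4737 V=85.9516[EX]; j=2 S=68.1892 intr=67.9508 cont=67.4729 V=67.9508[EX]; j=3 S=92.6462 intr=43.4938 cont=43.0159 V=43.4938[EX]; j=4 S=125.8750 intr=10.2650 cont=17.3180 V=17.3180[hold]; j=5 S=171.0218 intr=0.0000 cont=2.8286 V=2.8286[hold]; j=6 S=232.3612 intr=0.0000 cont=0.0000 V=0.0000[hold]; j=7 S=315.7008 intr=0.0000 cont=0.0000 V=0.0000[hold]  S*(7)=92.6462
k=6: j=0 S=43.0574 intr=93.0826 cont=92.6047 V=93.0826[EX]; j=1 S=58.5005 intr=77.6395 cont=77.1616 V=77.6395[EX]; j=2 S=79.4825 intr=56.6575 cont=56.1796 V=56.6575[EX]; j=3 S=107.9900 intr=28.1500 cont=30.9979 V=30.9979[hold]; j=4 S=146.7221 intr=0.0000 cont=10.4247 V=10.4247[hold]; j=5 S=199.3460 intr=0.0000 cont=1.4849 V=1.4849[hold]; j=6 S=270.8443 intr=0.0000 cont=0.0000 V=0.0000[hold]  S*(6)=79.4825
k=5: j=0 S=50.1884 intr=85.9516 cont=85.4737 V=85.9516[EX]; j=1 S=68.1892 intr=67.9508 cont=67.4729 V=67.9508[EX]; j=2 S=92.6462 intr=43.4938 cont=44.3588 V=44.3588[hold]; j=3 S=125.8750 intr=10.2650 cont=21.1878 V=21.1878[hold]; j=4 S=171.0218 intr=0.0000 cont=6.1725 V=6.1725[hold]; j=5 S=232.3612 intr=0.0000 cont=0.7795 V=0.7795[hold]  S*(5)=68.1892
k=4: j=0 S=58.5005 intr=77.6395 cont=77.1616 V=77.6395[EX]; j=1 S=79.4825 intr=56.6575 cont=56.5875 V=56.6575[EX]; j=2 S=107.9900 intr=28.1500 cont=33.2768 V=33.2768[hold]; j=3 S=146.7221 intr=0.0000 cont=14.0330 V=14.0330[hold]; j=4 S=199.3460 intr=0.0000 cont=3.6078 V=3.6078[hold]  S*(4)=79.4825
k=3: j=0 S=68.1892 intr=67.9508 cont=67.4729 V=67.9508[EX]; j=1 S=92.6462 intr=43.4938 cont=45.4334 V=45.4334[hold]; j=2 S=125.8750 intr=10.2650 cont=24.0856 V=24.0856[hold]; j=3 S=171.0218 intr=0.0000 cont=9.0677 V=9.0677[hold]  S*(3)=68.1892
k=2: j=0 S=79.4825 intr=56.6575 cont=57.0942 V=57.0942[hold]; j=1 S=107.9900 intr=28.1500 cont=35.2073 V=35.2073[hold]; j=2 S=146.7221 intr=0.0000 cont=16.9193 V=16.9193[hold]  S*(2)=-
k=1: j=0 S=92.6462 intr=43.4938 cont=46.5730 V=46.5730[hold]; j=1 S=125.8750 intr=10.2650 cont=26.4600 V=26.4600[hold]  S*(1)=-
k=0: j=0 S=107.9900 intr=28.1500 cont=36.9252 V=36.9252[hold]  S*(0)=-

price = 36.9252
boundary = - - - 68.1892 79.4825 68.1892 79.4825 92.6462 107.9900
tree:
36.9252
46.5730 26.4600
57.0942 35.2073 16.9193
67.9508 45.4334 24.0856 9.0677
77.6395 56.6575 33.2768 14.0330 3.6078
85.9516 67.9508 44.3588 21.1878 6.1725 0.7795
93.0826 77.6395 56.6575 30.9979 10.4247 1.4849 0.0000
99.2005 85.9516 67.9508 43.4938 17.3180 2.8286 0.0000 0.0000
104.4490 93.0826 77.6395 56.6575 28.1500 5.3885 0.0000 0.0000 0.0000
108.9519 99.2005 85.9516 67.9508 43.4938 10.2650 0.0000 0.0000 0.0000 0.0000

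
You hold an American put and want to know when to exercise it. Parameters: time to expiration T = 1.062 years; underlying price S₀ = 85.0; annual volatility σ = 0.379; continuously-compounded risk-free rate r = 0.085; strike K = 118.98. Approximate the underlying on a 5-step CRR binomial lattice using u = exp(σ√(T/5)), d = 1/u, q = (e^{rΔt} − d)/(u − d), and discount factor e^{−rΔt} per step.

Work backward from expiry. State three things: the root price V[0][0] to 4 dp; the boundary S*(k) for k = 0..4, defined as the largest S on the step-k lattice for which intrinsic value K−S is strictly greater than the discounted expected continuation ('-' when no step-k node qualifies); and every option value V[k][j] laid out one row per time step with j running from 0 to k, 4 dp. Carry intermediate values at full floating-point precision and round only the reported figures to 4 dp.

Δt=0.21240, u=1.19085, d=0.83973, q=0.50833, disc=e^(-rΔt)=0.98211
k=5 terminal: V=max(K-S,0) → 83.4881 68.6479 47.6025 17.7576 0.0000 0.0000
k=4: j=0 S=42.2656 intr=76.7144 cont=74.5856 V=76.7144[EX]; j=1 S=59.9381 intr=59.0419 cont=56.9131 V=59.0419[EX]; j=2 S=85.0000 intr=33.9800 cont=31.8512 V=33.9800[EX]; j=3 S=120.5410 intr=0.0000 cont=8.5747 V=8.5747[hold]; j=4 S=170.9427 intr=0.0000 cont=0.0000 V=0.0000[hold]  S*(4)=85.0000
k=3: j=0 S=50.3321 intr=68.6479 cont=66.5191 V=68.6479[EX]; j=1 S=71.3775 intr=47.6025 cont=45.4738 V=47.6025[EX]; j=2 S=101.2224 intr=17.7576 cont=20.6888 V=20.6888[hold]; j=3 S=143.5465 intr=0.0000 cont=4.1405 V=4.1405[hold]  S*(3)=71.3775
k=2: j=0 S=59.9381 intr=59.0419 cont=56.9131 V=59.0419[EX]; j=1 S=85.0000 intr=33.9800 cont=33.3146 V=33.9800[EX]; j=2 S=120.5410 intr=0.0000 cont=12.0572 V=12.0572[hold]  S*(2)=85.0000
k=1: j=0 S=71.3775 intr=47.6025 cont=45.4738 V=47.6025[EX]; j=1 S=101.2224 intr=17.7576 cont=22.4274 V=22.4274[hold]  S*(1)=71.3775
k=0: j=0 S=85.0000 intr=33.9800 cont=34.1826 V=34.1826[hold]  S*(0)=-

price = 34.1826
boundary = - 71.3775 85.0000 71.3775 85.0000
tree:
34.1826
47.6025 22.4274
59.0419 33.9800 12.0572
68.6479 47.6025 20.6888 4.1405
76.7144 59.0419 33.9800 8.5747 0.0000
83.4881 68.6479 47.6025 17.7576 0.0000 0.0000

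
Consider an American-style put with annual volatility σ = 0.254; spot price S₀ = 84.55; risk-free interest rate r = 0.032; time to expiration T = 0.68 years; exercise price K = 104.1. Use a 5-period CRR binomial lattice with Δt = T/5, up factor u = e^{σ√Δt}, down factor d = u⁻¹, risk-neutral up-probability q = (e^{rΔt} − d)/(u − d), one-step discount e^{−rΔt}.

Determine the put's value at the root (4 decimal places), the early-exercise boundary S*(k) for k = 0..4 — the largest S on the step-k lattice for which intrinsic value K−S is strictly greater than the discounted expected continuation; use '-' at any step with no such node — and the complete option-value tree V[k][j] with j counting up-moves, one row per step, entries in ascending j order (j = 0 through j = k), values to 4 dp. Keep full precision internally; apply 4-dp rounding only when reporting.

price = 20.2793
boundary = - 76.9898 70.1055 76.9898 84.5500
tree:
20.2793
27.1102 13.6210
33.9945 19.7328 7.6243
40.2631 27.1102 12.5230 2.7892
45.9712 33.9945 19.5500 5.6010 0.0000
51.1689 40.2631 27.1102 11.2474 0.0000 0.0000

params: Δt=0.13600 u=1.09820 d=0.91058 q=0.49985 e^(-rΔt)=0.99566
t_5 payoffs: 51.1689 40.2631 27.1102 11.2474 0.0000 0.0000
t_4: node(4,0) S=58.1288 payoff=45.9712 vs cont=45.5192 → 45.9712 [stop]  node(4,1) S=70.1055 payoff=33.9945 vs cont=33.5424 → 33.9945 [stop]  node(4,2) S=84.5500 payoff=19.5500 vs cont=19.0979 → 19.5500 [stop]  node(4,3) S=101.9706 payoff=2.1294 vs cont=5.6010 → 5.6010 [wait]  node(4,4) S=122.9804 payoff=0.0000 vs cont=0.0000 → 0.0000 [wait]  ⇒ S*(4)=84.5500
t_3: node(3,0) S=63.8369 payoff=40.2631 vs cont=39.8110 → 40.2631 [stop]  node(3,1) S=76.9898 payoff=27.1102 vs cont=26.6582 → 27.1102 [stop]  node(3,2) S=92.8526 payoff=11.2474 vs cont=12.5230 → 12.5230 [wait]  node(3,3) S=111.9839 payoff=0.0000 vs cont=2.7892 → 2.7892 [wait]  ⇒ S*(3)=76.9898
t_2: node(2,0) S=70.1055 payoff=33.9945 vs cont=33.5424 → 33.9945 [stop]  node(2,1) S=84.5500 payoff=19.5500 vs cont=19.7328 → 19.7328 [wait]  node(2,2) S=101.9706 payoff=2.1294 vs cont=7.6243 → 7.6243 [wait]  ⇒ S*(2)=70.1055
t_1: node(1,0) S=76.9898 payoff=27.1102 vs cont=26.7492 → 27.1102 [stop]  node(1,1) S=92.8526 payoff=11.2474 vs cont=13.6210 → 13.6210 [wait]  ⇒ S*(1)=76.9898
t_0: node(0,0) S=84.5500 payoff=19.5500 vs cont=20.2793 → 20.2793 [wait]  ⇒ S*(0)=-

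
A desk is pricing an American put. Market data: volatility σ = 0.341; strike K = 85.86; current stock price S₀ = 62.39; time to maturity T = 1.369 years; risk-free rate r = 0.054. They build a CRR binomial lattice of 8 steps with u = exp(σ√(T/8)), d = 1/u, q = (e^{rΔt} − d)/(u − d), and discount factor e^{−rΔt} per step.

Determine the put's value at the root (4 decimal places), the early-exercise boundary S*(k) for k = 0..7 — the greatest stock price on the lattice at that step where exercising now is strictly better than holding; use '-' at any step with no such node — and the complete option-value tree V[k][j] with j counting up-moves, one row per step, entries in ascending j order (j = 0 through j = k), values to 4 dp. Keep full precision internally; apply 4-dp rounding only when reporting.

price = 24.3572
boundary = - 54.1817 47.0533 54.1817 62.3900 54.1817 62.3900 71.8419
tree:
24.3572
31.6783 17.4197
38.8067 23.9128 11.1887
44.9973 31.6783 16.5181 6.0163
50.3734 38.8067 23.4700 9.8071 2.3009
55.0422 44.9973 31.6783 15.5026 4.2394 0.3866
59.0967 50.3734 38.8067 23.4700 7.7473 0.7767 0.0000
62.6178 55.0422 44.9973 31.6783 14.0181 1.5602 0.0000 0.0000
65.6757 59.0967 50.3734 38.8067 23.4700 3.1344 0.0000 0.0000 0.0000

params: Δt=0.17112 u=1.15150 d=0.86844 q=0.49759 e^(-rΔt)=0.99080
t_8 payoffs: 65.6757 59.0967 50.3734 38.8067 23.4700 3.1344 0.0000 0.0000 0.0000
t_7: node(7,0) S=23.2422 payoff=62.6178 vs cont=61.8281 → 62.6178 [stop]  node(7,1) S=30.8178 payoff=55.0422 vs cont=54.2524 → 55.0422 [stop]  node(7,2) S=40.8627 payoff=44.9973 vs cont=44.2075 → 44.9973 [stop]  node(7,3) S=54.1817 payoff=31.6783 vs cont=30.8886 → 31.6783 [stop]  node(7,4) S=71.8419 payoff=14.0181 vs cont=13.2284 → 14.0181 [stop]  node(7,5) S=95.2583 payoff=0.0000 vs cont=1.5602 → 1.5602 [wait]  node(7,6) S=126.3072 payoff=0.0000 vs cont=0.0000 → 0.0000 [wait]  node(7,7) S=167.4762 payoff=0.0000 vs cont=0.0000 → 0.0000 [wait]  ⇒ S*(7)=71.8419
t_6: node(6,0) S=26.7633 payoff=59.0967 vs cont=58.3070 → 59.0967 [stop]  node(6,1) S=35.4866 payoff=50.3734 vs cont=49.5836 → 50.3734 [stop]  node(6,2) S=47.0533 payoff=38.8067 vs cont=38.0170 → 38.8067 [stop]  node(6,3) S=62.3900 payoff=23.4700 vs cont=22.6802 → 23.4700 [stop]  node(6,4) S=82.7256 payoff=3.1344 vs cont=7.7473 → 7.7473 [wait]  node(6,5) S=109.6896 payoff=0.0000 vs cont=0.7767 → 0.7767 [wait]  node(6,6) S=145.4422 payoff=0.0000 vs cont=0.0000 → 0.0000 [wait]  ⇒ S*(6)=62.3900
t_5: node(5,0) S=30.8178 payoff=55.0422 vs cont=54.2524 → 55.0422 [stop]  node(5,1) S=40.8627 payoff=44.9973 vs cont=44.2075 → 44.9973 [stop]  node(5,2) S=54.1817 payoff=31.6783 vs cont=30.8886 → 31.6783 [stop]  node(5,3) S=71.8419 payoff=14.0181 vs cont=15.5026 → 15.5026 [wait]  node(5,4) S=95.2583 payoff=0.0000 vs cont=4.2394 → 4.2394 [wait]  node(5,5) S=126.3072 payoff=0.0000 vs cont=0.3866 → 0.3866 [wait]  ⇒ S*(5)=54.1817
t_4: node(4,0) S=35.4866 payoff=50.3734 vs cont=49.5836 → 50.3734 [stop]  node(4,1) S=47.0533 payoff=38.8067 vs cont=38.0170 → 38.8067 [stop]  node(4,2) S=62.3900 payoff=23.4700 vs cont=23.4121 → 23.4700 [stop]  node(4,3) S=82.7256 payoff=3.1344 vs cont=9.8071 → 9.8071 [wait]  node(4,4) S=109.6896 payoff=0.0000 vs cont=2.3009 → 2.3009 [wait]  ⇒ S*(4)=62.3900
t_3: node(3,0) S=40.8627 payoff=44.9973 vs cont=44.2075 → 44.9973 [stop]  node(3,1) S=54.1817 payoff=31.6783 vs cont=30.8886 → 31.6783 [stop]  node(3,2) S=71.8419 payoff=14.0181 vs cont=16.5181 → 16.5181 [wait]  node(3,3) S=95.2583 payoff=0.0000 vs cont=6.0163 → 6.0163 [wait]  ⇒ S*(3)=54.1817
t_2: node(2,0) S=47.0533 payoff=38.8067 vs cont=38.0170 → 38.8067 [stop]  node(2,1) S=62.3900 payoff=23.4700 vs cont=23.9128 → 23.9128 [wait]  node(2,2) S=82.7256 payoff=3.1344 vs cont=11.1887 → 11.1887 [wait]  ⇒ S*(2)=47.0533
t_1: node(1,0) S=54.1817 payoff=31.6783 vs cont=31.1069 → 31.6783 [stop]  node(1,1) S=71.8419 payoff=14.0181 vs cont=17.4197 → 17.4197 [wait]  ⇒ S*(1)=54.1817
t_0: node(0,0) S=62.3900 payoff=23.4700 vs cont=24.3572 → 24.3572 [wait]  ⇒ S*(0)=-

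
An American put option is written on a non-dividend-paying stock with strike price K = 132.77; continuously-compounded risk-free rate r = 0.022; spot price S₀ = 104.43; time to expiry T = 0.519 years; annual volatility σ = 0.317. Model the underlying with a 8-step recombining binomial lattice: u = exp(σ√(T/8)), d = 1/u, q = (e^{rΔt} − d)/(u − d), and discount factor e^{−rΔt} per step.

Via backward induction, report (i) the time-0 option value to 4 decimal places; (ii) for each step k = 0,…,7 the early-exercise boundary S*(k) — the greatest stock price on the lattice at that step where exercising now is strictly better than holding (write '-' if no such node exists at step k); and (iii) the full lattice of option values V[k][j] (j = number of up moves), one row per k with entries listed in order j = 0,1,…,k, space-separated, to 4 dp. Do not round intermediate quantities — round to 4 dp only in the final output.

price = 29.6920
boundary = - - 88.8575 96.3296 88.8575 96.3296 104.4300 113.2116
tree:
29.6920
36.6378 22.5105
43.9125 29.1326 15.6468
50.8050 36.4404 21.5708 9.4937
57.1629 43.9125 28.6415 14.2350 4.5601
63.0276 50.8050 36.4404 20.5643 7.6535 1.3364
68.4374 57.1629 43.9125 28.3400 12.4879 2.6172 0.0000
73.4275 63.0276 50.8050 36.4404 19.5584 5.1257 0.0000 0.0000
78.0306 68.4374 57.1629 43.9125 28.3400 10.0383 0.0000 0.0000 0.0000

Δt=0.06488, u=1.08409, d=0.92243, q=0.48866, disc=e^(-rΔt)=0.99857
k=8 terminal: V=max(K-S,0) → 78.0306 68.4374 57.1629 43.9125 28.3400 10.0383 0.0000 0.0000 0.0000
k=7: j=0 S=59.3425 intr=73.4275 cont=73.2382 V=73.4275[EX]; j=1 S=69.7424 intr=63.0276 cont=62.8382 V=63.0276[EX]; j=2 S=81.9650 intr=50.8050 cont=50.6157 V=50.8050[EX]; j=3 S=96.3296 intr=36.4404 cont=36.2511 V=36.4404[EX]; j=4 S=113.2116 intr=19.5584 cont=19.3690 V=19.5584[EX]; j=5 S=133.0523 intr=0.0000 cont=5.1257 V=5.1257[hold]; j=6 S=156.3701 intr=0.0000 cont=0.0000 V=0.0000[hold]; j=7 S=183.7744 intr=0.0000 cont=0.0000 V=0.0000[hold]  S*(7)=113.2116
k=6: j=0 S=64.3326 intr=68.4374 cont=68.2480 V=68.4374[EX]; j=1 S=75.6071 intr=57.1629 cont=56.9735 V=57.1629[EX]; j=2 S=88.8575 intr=43.9125 cont=43.7232 V=43.9125[EX]; j=3 S=104.4300 intr=28.3400 cont=28.1506 V=28.3400[EX]; j=4 S=122.7317 intr=10.0383 cont=12.4879 V=12.4879[hold]; j=5 S=144.2408 intr=0.0000 cont=2.6172 V=2.6172[hold]; j=6 S=169.5194 intr=0.0000 cont=0.0000 V=0.0000[hold]  S*(6)=104.4300
k=5: j=0 S=69.7424 intr=63.0276 cont=62.8382 V=63.0276[EX]; j=1 S=81.9650 intr=50.8050 cont=50.6157 V=50.8050[EX]; j=2 S=96.3296 intr=36.4404 cont=36.2511 V=36.4404[EX]; j=3 S=113.2116 intr=19.5584 cont=20.5643 V=20.5643[hold]; j=4 S=133.0523 intr=0.0000 cont=7.6535 V=7.6535[hold]; j=5 S=156.3701 intr=0.0000 cont=1.3364 V=1.3364[hold]  S*(5)=96.3296
k=4: j=0 S=75.6071 intr=57.1629 cont=56.9735 V=57.1629[EX]; j=1 S=88.8575 intr=43.9125 cont=43.7232 V=43.9125[EX]; j=2 S=104.4300 intr=28.3400 cont=28.6415 V=28.6415[hold]; j=3 S=122.7317 intr=10.0383 cont=14.2350 V=14.2350[hold]; j=4 S=144.2408 intr=0.0000 cont=4.5601 V=4.5601[hold]  S*(4)=88.8575
k=3: j=0 S=81.9650 intr=50.8050 cont=50.6157 V=50.8050[EX]; j=1 S=96.3296 intr=36.4404 cont=36.3982 V=36.4404[EX]; j=2 S=113.2116 intr=19.5584 cont=21.5708 V=21.5708[hold]; j=3 S=133.0523 intr=0.0000 cont=9.4937 V=9.4937[hold]  S*(3)=96.3296
k=2: j=0 S=88.8575 intr=43.9125 cont=43.7232 V=43.9125[EX]; j=1 S=104.4300 intr=28.3400 cont=29.1326 V=29.1326[hold]; j=2 S=122.7317 intr=10.0383 cont=15.6468 V=15.6468[hold]  S*(2)=88.8575
k=1: j=0 S=96.3296 intr=36.4404 cont=36.6378 V=36.6378[hold]; j=1 S=113.2116 intr=19.5584 cont=22.5105 V=22.5105[hold]  S*(1)=-
k=0: j=0 S=104.4300 intr=28.3400 cont=29.6920 V=29.6920[hold]  S*(0)=-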